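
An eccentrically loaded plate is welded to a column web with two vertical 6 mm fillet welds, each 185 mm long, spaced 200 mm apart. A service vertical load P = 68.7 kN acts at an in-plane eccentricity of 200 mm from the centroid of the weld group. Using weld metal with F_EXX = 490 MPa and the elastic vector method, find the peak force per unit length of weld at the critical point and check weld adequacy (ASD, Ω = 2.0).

f_max ≈ 545 N/mm; adequate

Total weld length L_w = 370 mm. Treat welds as unit-width lines.
Polar moment about centroid: J = 2[d³/12 + d(b/2)²] = 2[185³/12 + 185×100²] = 4755000 mm³.
Direct shear f_v = P/L_w = 68.7×10³ / 370 = 185.7 N/mm (vertical).
Torsion M = P·e = 68.7×10³ × 200 = 13740000 N·mm.
Critical point at (x, y) = (100, 92.5) from centroid. f_tx = M·y/J = 267.3 N/mm; f_ty = M·x/J = 288.9 N/mm.
Resultant f_max = √[f_tx² + (f_v + f_ty)²] = √[267.3² + (185.7 + 288.9)²] = 544.7 N/mm.
Capacity per unit length: r_n/Ω = (1/2.0) × 0.6 × 490 × (0.707 × 6) = 623.6 N/mm.
544.7 ≤ 623.6 → adequate.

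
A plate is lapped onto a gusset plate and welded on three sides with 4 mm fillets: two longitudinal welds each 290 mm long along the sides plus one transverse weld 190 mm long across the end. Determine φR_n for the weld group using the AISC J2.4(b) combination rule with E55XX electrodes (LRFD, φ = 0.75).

E55XX → F_EXX = 550 MPa.
t_e = 0.707 × 4 = 2.828 mm.
R_nwl = 0.6 × 550 × 2.828 × 580 × 10⁻³ = 541.3 kN (longitudinal, 2 welds).
R_nwt = 0.6 × 550 × 2.828 × 190 × 10⁻³ = 177.3 kN (transverse, base value).
(i) R_nwl + R_nwt = 718.6 kN; (ii) 0.85 R_nwl + 1.5 R_nwt = 726.1 kN.
R_n = max = 726.1 kN [governs: (ii)]; φR_n = 544.5 kN.

φR_n ≈ 545 kN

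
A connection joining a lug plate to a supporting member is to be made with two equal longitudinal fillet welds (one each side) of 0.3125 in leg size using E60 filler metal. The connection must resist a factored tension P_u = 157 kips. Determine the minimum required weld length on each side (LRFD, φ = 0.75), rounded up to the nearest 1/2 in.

L = 13.5 in on each side

E60XX → F_EXX = 60 ksi.
Throat t_e = 0.707 × 0.3125 = 0.2209 in.
φr_n = 0.75 × 0.6 × 60 × 0.2209 = 5.965 kips/in.
L_req = P_u / φr_n = 157 / 5.965 = 26.32 in total.
Per side: 26.32 / 2 = 13.16 in.
Round up → use L = 13.5 in on each side.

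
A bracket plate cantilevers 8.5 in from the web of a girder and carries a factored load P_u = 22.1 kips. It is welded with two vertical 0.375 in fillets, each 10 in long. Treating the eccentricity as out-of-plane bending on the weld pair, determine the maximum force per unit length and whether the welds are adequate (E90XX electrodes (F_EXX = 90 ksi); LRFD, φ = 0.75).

L_w = 2 × 10 = 20 in; section modulus (unit throat) S = 2 × L²/6 = 33.33 in².
Direct shear f_v = P/L_w = 22.1/20 = 1.105 kip/in.
Moment M = P × e = 22.1 × 8.5 = 187.85 kip·in; bending f_b = M/S = 5.636 kip/in.
f_max = √(f_v² + f_b²) = √(1.105² + 5.636²) = 5.743 kip/in.
φr_n = 0.75 × 0.6 × 90 × (0.707 × 0.375) = 10.74 kip/in → adequate.

f_max ≈ 5.74 kip/in; adequate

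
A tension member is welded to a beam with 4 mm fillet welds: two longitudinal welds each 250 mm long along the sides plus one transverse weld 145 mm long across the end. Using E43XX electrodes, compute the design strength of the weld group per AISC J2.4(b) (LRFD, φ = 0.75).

E43XX → F_EXX = 430 MPa.
t_e = 0.707 × 4 = 2.828 mm.
R_nwl = 0.6 × 430 × 2.828 × 500 × 10⁻³ = 364.8 kN (longitudinal, 2 welds).
R_nwt = 0.6 × 430 × 2.828 × 145 × 10⁻³ = 105.8 kN (transverse, base value).
(i) R_nwl + R_nwt = 470.6 kN; (ii) 0.85 R_nwl + 1.5 R_nwt = 468.8 kN.
R_n = max = 470.6 kN [governs: (i)]; φR_n = 353 kN.

φR_n ≈ 353 kN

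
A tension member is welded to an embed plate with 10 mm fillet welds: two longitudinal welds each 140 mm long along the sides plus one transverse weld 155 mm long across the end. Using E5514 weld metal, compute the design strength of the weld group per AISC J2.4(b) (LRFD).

E55XX → F_EXX = 550 MPa.
t_e = 0.707 × 10 = 7.07 mm.
R_nwl = 0.6 × 550 × 7.07 × 280 × 10⁻³ = 653.3 kN (longitudinal, 2 welds).
R_nwt = 0.6 × 550 × 7.07 × 155 × 10⁻³ = 361.6 kN (transverse, base value).
(i) R_nwl + R_nwt = 1015 kN; (ii) 0.85 R_nwl + 1.5 R_nwt = 1098 kN.
R_n = max = 1098 kN [governs: (ii)]; φR_n = 823.3 kN.

φR_n ≈ 823 kN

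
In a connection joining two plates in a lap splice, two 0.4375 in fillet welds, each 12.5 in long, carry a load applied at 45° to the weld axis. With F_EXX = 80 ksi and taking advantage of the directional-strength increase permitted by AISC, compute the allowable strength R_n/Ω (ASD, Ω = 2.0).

R_n/Ω ≈ 241 kips

t_e = 0.707 × 0.4375 = 0.3093 in; A_we = 0.3093 × 25 = 7.733 in².
Directional factor: 1.0 + 0.5 sin^1.5(45°) = 1.297.
F_nw = 0.6 × 80 × 1.297 = 62.27 ksi.
R_n/Ω = (62.27 × 7.733) / 2.0 = 240.8 kips.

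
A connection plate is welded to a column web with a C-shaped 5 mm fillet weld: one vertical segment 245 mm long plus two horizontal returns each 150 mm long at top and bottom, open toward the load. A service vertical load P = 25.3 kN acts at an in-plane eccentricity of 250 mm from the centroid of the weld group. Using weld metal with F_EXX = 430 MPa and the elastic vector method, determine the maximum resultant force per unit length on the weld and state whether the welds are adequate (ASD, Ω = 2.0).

f_max ≈ 181 N/mm; adequate

Total weld length L_w = 545 mm. Treat welds as unit-width lines.
Centroid: x̄ = 2×150×75 / 545 = 41.28 mm from the vertical weld.
Polar moment about centroid: J = I_x + I_y = [245³/12 + 2×150×122.5²] + [245×41.28² + 2(150³/12 + 150×33.72²)] = 7048000 mm³.
Direct shear f_v = P/L_w = 25.3×10³ / 545 = 46.42 N/mm (vertical).
Torsion M = P·e = 25.3×10³ × 250 = 6325000 N·mm.
Critical point at (x, y) = (108.7, 122.5) from centroid. f_tx = M·y/J = 109.9 N/mm; f_ty = M·x/J = 97.56 N/mm.
Resultant f_max = √[f_tx² + (f_v + f_ty)²] = √[109.9² + (46.42 + 97.56)²] = 181.1 N/mm.
Capacity per unit length: r_n/Ω = (1/2.0) × 0.6 × 430 × (0.707 × 5) = 456 N/mm.
181.1 ≤ 456 → adequate.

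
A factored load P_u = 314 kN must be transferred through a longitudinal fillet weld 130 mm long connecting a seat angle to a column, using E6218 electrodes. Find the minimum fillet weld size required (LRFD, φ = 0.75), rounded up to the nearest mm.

E62XX → F_EXX = 620 MPa.
Total weld length L = 130 mm.
Required throat t_e = P_u / (φ × 0.6 F_EXX × L) = 314 / (0.75 × 0.6 × 620 × 130 × 10⁻³) = 8.657 mm.
Required leg w = t_e / 0.707 = 12.25 mm → use 13 mm.

w = 13 mm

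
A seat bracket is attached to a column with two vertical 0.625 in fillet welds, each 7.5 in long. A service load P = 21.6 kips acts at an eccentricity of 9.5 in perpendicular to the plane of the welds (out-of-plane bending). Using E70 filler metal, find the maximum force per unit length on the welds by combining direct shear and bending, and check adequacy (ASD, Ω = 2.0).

E70XX → F_EXX = 70 ksi.
L_w = 2 × 7.5 = 15 in; section modulus (unit throat) S = 2 × L²/6 = 18.75 in².
Direct shear f_v = P/L_w = 21.6/15 = 1.44 kip/in.
Moment M = P × e = 21.6 × 9.5 = 205.2 kip·in; bending f_b = M/S = 10.94 kip/in.
f_max = √(f_v² + f_b²) = √(1.44² + 10.94²) = 11.04 kip/in.
r_n/Ω = (1/2.0) × 0.6 × 70 × (0.707 × 0.625) = 9.279 kip/in → NOT adequate.

f_max ≈ 11 kip/in; NOT adequate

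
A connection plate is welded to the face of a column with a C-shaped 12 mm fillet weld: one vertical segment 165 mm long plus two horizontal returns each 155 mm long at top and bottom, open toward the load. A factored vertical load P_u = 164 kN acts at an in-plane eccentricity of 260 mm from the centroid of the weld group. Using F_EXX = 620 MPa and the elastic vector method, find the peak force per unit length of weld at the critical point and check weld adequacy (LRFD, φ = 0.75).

f_max ≈ 1800 N/mm; adequate

Total weld length L_w = 475 mm. Treat welds as unit-width lines.
Centroid: x̄ = 2×155×77.5 / 475 = 50.58 mm from the vertical weld.
Polar moment about centroid: J = I_x + I_y = [165³/12 + 2×155×82.5²] + [165×50.58² + 2(155³/12 + 155×26.92²)] = 3752000 mm³.
Direct shear f_v = P/L_w = 164×10³ / 475 = 345.3 N/mm (vertical).
Torsion M = P·e = 164×10³ × 260 = 42640000 N·mm.
Critical point at (x, y) = (104.4, 82.5) from centroid. f_tx = M·y/J = 937.7 N/mm; f_ty = M·x/J = 1187 N/mm.
Resultant f_max = √[f_tx² + (f_v + f_ty)²] = √[937.7² + (345.3 + 1187)²] = 1796 N/mm.
Capacity per unit length: φr_n = 0.75 × 0.6 × 620 × (0.707 × 12) = 2367 N/mm.
1796 ≤ 2367 → adequate.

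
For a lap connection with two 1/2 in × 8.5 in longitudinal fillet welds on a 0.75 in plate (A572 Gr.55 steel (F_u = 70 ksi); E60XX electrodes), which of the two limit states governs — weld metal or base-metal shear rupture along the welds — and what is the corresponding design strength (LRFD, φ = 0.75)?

φR_n ≈ 162 kip (weld metal governs)

E60XX → F_EXX = 60 ksi.
t_e = 0.707 × 0.5 = 0.3535 in; L = 17 in.
Weld metal: φR_n = 0.75 × 0.6 × 60 × 0.3535 × 17 = 162.3 kip.
Base metal (shear rupture): φR_n = 0.75 × 0.6 × 70 × 0.75 × 17 = 401.6 kip.
Governing: weld metal.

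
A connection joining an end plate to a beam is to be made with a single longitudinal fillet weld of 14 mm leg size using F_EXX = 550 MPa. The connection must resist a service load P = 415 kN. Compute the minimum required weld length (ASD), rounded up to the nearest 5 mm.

Throat t_e = 0.707 × 14 = 9.898 mm.
r_n/Ω = (0.6 × 550 × 9.898) / 2.0 = 1633 N/mm = 1.633 kN/mm.
L_req = P / (r_n/Ω) = 415 / 1.633 = 254.1 mm total.
Round up → use L = 255 mm.

L = 255 mm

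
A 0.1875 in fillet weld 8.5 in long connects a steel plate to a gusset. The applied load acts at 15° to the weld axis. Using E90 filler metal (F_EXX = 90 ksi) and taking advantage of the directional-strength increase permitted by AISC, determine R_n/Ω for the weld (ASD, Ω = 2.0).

R_n/Ω ≈ 32.4 kips

t_e = 0.707 × 0.1875 = 0.1326 in; A_we = 0.1326 × 8.5 = 1.127 in².
Directional factor: 1.0 + 0.5 sin^1.5(15°) = 1.066.
F_nw = 0.6 × 90 × 1.066 = 57.56 ksi.
R_n/Ω = (57.56 × 1.127) / 2.0 = 32.43 kips.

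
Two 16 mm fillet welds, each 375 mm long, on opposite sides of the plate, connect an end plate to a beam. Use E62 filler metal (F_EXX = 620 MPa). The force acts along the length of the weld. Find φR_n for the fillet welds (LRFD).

Effective throat t_e = 0.707 × 16 = 11.31 mm.
Total length L = 750 mm; A_we = 11.31 × 750 = 8484 mm².
F_nw = 0.6 F_EXX = 0.6 × 620 = 372 MPa.
φR_n = 0.75 × 372 × 8484 × 10⁻³ = 2367 kN.

φR_n ≈ 2370 kN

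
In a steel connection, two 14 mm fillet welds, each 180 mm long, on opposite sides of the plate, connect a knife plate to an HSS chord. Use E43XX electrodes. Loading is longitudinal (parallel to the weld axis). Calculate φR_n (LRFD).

φR_n ≈ 689 kN

E43XX → F_EXX = 430 MPa.
Effective throat t_e = 0.707 × 14 = 9.898 mm.
Total length L = 360 mm; A_we = 9.898 × 360 = 3563 mm².
F_nw = 0.6 F_EXX = 0.6 × 430 = 258 MPa.
φR_n = 0.75 × 258 × 3563 × 10⁻³ = 689.5 kN.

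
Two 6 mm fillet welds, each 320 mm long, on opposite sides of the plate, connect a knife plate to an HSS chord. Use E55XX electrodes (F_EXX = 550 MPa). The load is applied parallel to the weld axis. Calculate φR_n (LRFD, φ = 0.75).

φR_n ≈ 672 kN

Effective throat t_e = 0.707 × 6 = 4.242 mm.
Total length L = 640 mm; A_we = 4.242 × 640 = 2715 mm².
F_nw = 0.6 F_EXX = 0.6 × 550 = 330 MPa.
φR_n = 0.75 × 330 × 2715 × 10⁻³ = 671.9 kN.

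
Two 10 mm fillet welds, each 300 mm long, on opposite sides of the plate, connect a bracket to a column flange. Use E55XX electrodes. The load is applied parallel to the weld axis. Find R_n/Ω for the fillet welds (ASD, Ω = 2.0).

R_n/Ω ≈ 700 kN

E55XX → F_EXX = 550 MPa.
Effective throat t_e = 0.707 × 10 = 7.07 mm.
Total length L = 600 mm; A_we = 7.07 × 600 = 4242 mm².
F_nw = 0.6 F_EXX = 0.6 × 550 = 330 MPa.
R_n = 330 × 4242 × 10⁻³ = 1400 kN; R_n/Ω = 1400/2.0 = 699.9 kN.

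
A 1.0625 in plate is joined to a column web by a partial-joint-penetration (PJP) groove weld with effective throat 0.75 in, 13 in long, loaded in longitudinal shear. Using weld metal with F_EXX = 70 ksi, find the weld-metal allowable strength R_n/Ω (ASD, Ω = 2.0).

Effective throat (given) t_e = 0.75 in.
A_we = 0.75 × 13 = 9.75 in².
F_nw = 0.6 F_EXX = 42 ksi.
R_n/Ω = (42 × 9.75) / 2.0 = 204.8 kips.

R_n/Ω ≈ 205 kips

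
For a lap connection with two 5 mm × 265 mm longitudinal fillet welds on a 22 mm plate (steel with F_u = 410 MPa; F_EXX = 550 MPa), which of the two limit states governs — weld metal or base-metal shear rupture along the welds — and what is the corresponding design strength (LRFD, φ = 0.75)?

φR_n ≈ 464 kN (weld metal governs)

t_e = 0.707 × 5 = 3.535 mm; L = 530 mm.
Weld metal: φR_n = 0.75 × 0.6 × 550 × 3.535 × 530 × 10⁻³ = 463.7 kN.
Base metal (shear rupture): φR_n = 0.75 × 0.6 × 410 × 22 × 530 × 10⁻³ = 2151 kN.
Governing: weld metal.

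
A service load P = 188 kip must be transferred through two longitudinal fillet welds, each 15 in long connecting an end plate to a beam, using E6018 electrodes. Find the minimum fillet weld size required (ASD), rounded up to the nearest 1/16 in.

w = 1/2 in

E60XX → F_EXX = 60 ksi.
Total weld length L = 30 in.
Required throat t_e = P × Ω / (0.6 F_EXX × L) = 188 × 2.0 / (0.6 × 60 × 30) = 0.3481 in.
Required leg w = t_e / 0.707 = 0.4924 in → use 1/2 in.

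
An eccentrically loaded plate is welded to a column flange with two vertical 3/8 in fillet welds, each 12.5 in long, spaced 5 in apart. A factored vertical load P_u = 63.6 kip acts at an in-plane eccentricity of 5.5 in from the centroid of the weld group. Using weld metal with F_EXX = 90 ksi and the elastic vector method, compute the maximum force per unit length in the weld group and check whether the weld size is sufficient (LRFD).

Total weld length L_w = 25 in. Treat welds as unit-width lines.
Polar moment about centroid: J = 2[d³/12 + d(b/2)²] = 2[12.5³/12 + 12.5×2.5²] = 481.8 in³.
Direct shear f_v = P/L_w = 63.6 / 25 = 2.544 kip/in (vertical).
Torsion M = P·e = 63.6 × 5.5 = 349.8 kip·in.
Critical point at (x, y) = (2.5, 6.25) from centroid. f_tx = M·y/J = 4.538 kip/in; f_ty = M·x/J = 1.815 kip/in.
Resultant f_max = √[f_tx² + (f_v + f_ty)²] = √[4.538² + (2.544 + 1.815)²] = 6.292 kip/in.
Capacity per unit length: φr_n = 0.75 × 0.6 × 90 × (0.707 × 0.375) = 10.74 kip/in.
6.292 ≤ 10.74 → adequate.

f_max ≈ 6.29 kip/in; adequate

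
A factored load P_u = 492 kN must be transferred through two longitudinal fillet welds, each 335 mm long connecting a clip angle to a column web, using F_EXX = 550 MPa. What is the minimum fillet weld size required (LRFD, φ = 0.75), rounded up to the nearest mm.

w = 5 mm

Total weld length L = 670 mm.
Required throat t_e = P_u / (φ × 0.6 F_EXX × L) = 492 / (0.75 × 0.6 × 550 × 670 × 10⁻³) = 2.967 mm.
Required leg w = t_e / 0.707 = 4.197 mm → use 5 mm.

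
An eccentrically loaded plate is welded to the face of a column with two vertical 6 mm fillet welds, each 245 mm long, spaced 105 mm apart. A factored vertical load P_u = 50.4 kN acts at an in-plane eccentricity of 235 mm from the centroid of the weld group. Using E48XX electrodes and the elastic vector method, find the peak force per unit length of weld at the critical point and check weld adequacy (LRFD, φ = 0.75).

E48XX → F_EXX = 480 MPa.
Total weld length L_w = 490 mm. Treat welds as unit-width lines.
Polar moment about centroid: J = 2[d³/12 + d(b/2)²] = 2[245³/12 + 245×52.5²] = 3802000 mm³.
Direct shear f_v = P/L_w = 50.4×10³ / 490 = 102.9 N/mm (vertical).
Torsion M = P·e = 50.4×10³ × 235 = 11844000 N·mm.
Critical point at (x, y) = (52.5, 122.5) from centroid. f_tx = M·y/J = 381.7 N/mm; f_ty = M·x/J = 163.6 N/mm.
Resultant f_max = √[f_tx² + (f_v + f_ty)²] = √[381.7² + (102.9 + 163.6)²] = 465.4 N/mm.
Capacity per unit length: φr_n = 0.75 × 0.6 × 480 × (0.707 × 6) = 916.3 N/mm.
465.4 ≤ 916.3 → adequate.

f_max ≈ 465 N/mm; adequate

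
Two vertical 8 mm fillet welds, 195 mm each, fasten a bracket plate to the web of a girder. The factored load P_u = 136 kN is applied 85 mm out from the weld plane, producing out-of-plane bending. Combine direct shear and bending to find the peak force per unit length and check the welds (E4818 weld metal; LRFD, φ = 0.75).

f_max ≈ 976 N/mm; adequate

E48XX → F_EXX = 480 MPa.
L_w = 2 × 195 = 390 mm; section modulus (unit throat) S = 2 × L²/6 = 12680 mm².
Direct shear f_v = P/L_w = 136×10³/390 = 348.7 N/mm.
Moment M = P × e = 136×10³ × 85 = 11560000 N·mm; bending f_b = M/S = 912 N/mm.
f_max = √(f_v² + f_b²) = √(348.7² + 912²) = 976.4 N/mm.
φr_n = 0.75 × 0.6 × 480 × (0.707 × 8) = 1222 N/mm → adequate.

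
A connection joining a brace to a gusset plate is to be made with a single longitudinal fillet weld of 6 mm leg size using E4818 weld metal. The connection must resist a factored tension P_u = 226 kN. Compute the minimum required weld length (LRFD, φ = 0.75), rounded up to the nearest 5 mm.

L = 250 mm

E48XX → F_EXX = 480 MPa.
Throat t_e = 0.707 × 6 = 4.242 mm.
φr_n = 0.75 × 0.6 × 480 × 4.242 × 10⁻³ = 0.9163 kN/mm.
L_req = P_u / φr_n = 226 / 0.9163 = 246.7 mm total.
Round up → use L = 250 mm.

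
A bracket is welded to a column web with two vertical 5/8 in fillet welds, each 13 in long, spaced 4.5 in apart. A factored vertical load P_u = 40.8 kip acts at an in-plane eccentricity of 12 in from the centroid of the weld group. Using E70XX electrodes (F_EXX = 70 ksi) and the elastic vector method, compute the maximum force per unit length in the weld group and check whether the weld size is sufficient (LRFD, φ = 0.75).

f_max ≈ 7.43 kip/in; adequate

Total weld length L_w = 26 in. Treat welds as unit-width lines.
Polar moment about centroid: J = 2[d³/12 + d(b/2)²] = 2[13³/12 + 13×2.25²] = 497.8 in³.
Direct shear f_v = P/L_w = 40.8 / 26 = 1.569 kip/in (vertical).
Torsion M = P·e = 40.8 × 12 = 489.6 kip·in.
Critical point at (x, y) = (2.25, 6.5) from centroid. f_tx = M·y/J = 6.393 kip/in; f_ty = M·x/J = 2.213 kip/in.
Resultant f_max = √[f_tx² + (f_v + f_ty)²] = √[6.393² + (1.569 + 2.213)²] = 7.428 kip/in.
Capacity per unit length: φr_n = 0.75 × 0.6 × 70 × (0.707 × 0.625) = 13.92 kip/in.
7.428 ≤ 13.92 → adequate.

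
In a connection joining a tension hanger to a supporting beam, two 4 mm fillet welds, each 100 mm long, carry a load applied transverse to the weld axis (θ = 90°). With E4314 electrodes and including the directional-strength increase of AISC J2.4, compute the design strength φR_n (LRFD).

φR_n ≈ 164 kN

E43XX → F_EXX = 430 MPa.
t_e = 0.707 × 4 = 2.828 mm; A_we = 2.828 × 200 = 565.6 mm².
Directional factor: 1.0 + 0.5 sin^1.5(90°) = 1.5.
F_nw = 0.6 × 430 × 1.5 = 387 MPa.
φR_n = 0.75 × 387 × 565.6 × 10⁻³ = 164.2 kN.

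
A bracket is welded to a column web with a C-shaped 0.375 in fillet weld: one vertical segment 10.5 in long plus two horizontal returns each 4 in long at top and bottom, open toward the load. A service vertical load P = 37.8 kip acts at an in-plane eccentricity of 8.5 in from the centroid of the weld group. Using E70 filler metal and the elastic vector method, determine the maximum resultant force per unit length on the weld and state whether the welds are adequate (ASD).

f_max ≈ 6.95 kip/in; NOT adequate

E70XX → F_EXX = 70 ksi.
Total weld length L_w = 18.5 in. Treat welds as unit-width lines.
Centroid: x̄ = 2×4×2 / 18.5 = 0.8649 in from the vertical weld.
Polar moment about centroid: J = I_x + I_y = [10.5³/12 + 2×4×5.25²] + [10.5×0.8649² + 2(4³/12 + 4×1.135²)] = 345.8 in³.
Direct shear f_v = P/L_w = 37.8 / 18.5 = 2.043 kip/in (vertical).
Torsion M = P·e = 37.8 × 8.5 = 321.3 kip·in.
Critical point at (x, y) = (3.135, 5.25) from centroid. f_tx = M·y/J = 4.878 kip/in; f_ty = M·x/J = 2.913 kip/in.
Resultant f_max = √[f_tx² + (f_v + f_ty)²] = √[4.878² + (2.043 + 2.913)²] = 6.954 kip/in.
Capacity per unit length: r_n/Ω = (1/2.0) × 0.6 × 70 × (0.707 × 0.375) = 5.568 kip/in.
6.954 > 5.568 → NOT adequate.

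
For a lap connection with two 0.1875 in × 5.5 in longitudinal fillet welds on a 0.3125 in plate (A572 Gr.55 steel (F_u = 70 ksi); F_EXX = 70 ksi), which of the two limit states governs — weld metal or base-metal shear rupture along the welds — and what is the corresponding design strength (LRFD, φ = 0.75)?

t_e = 0.707 × 0.1875 = 0.1326 in; L = 11 in.
Weld metal: φR_n = 0.75 × 0.6 × 70 × 0.1326 × 11 = 45.93 kips.
Base metal (shear rupture): φR_n = 0.75 × 0.6 × 70 × 0.3125 × 11 = 108.3 kips.
Governing: weld metal.

φR_n ≈ 45.9 kips (weld metal governs)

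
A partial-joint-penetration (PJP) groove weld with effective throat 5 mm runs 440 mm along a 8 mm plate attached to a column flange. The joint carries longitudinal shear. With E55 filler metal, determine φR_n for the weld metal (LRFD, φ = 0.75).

φR_n ≈ 544 kN

E55XX → F_EXX = 550 MPa.
Effective throat (given) t_e = 5 mm.
A_we = 5 × 440 = 2200 mm².
F_nw = 0.6 F_EXX = 330 MPa.
φR_n = 0.75 × 330 × 2200 × 10⁻³ = 544.5 kN.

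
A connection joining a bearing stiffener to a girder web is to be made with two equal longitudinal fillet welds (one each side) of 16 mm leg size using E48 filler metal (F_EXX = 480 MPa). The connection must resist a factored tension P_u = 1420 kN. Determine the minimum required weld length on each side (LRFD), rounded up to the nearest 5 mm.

Throat t_e = 0.707 × 16 = 11.31 mm.
φr_n = 0.75 × 0.6 × 480 × 11.31 × 10⁻³ = 2.443 kN/mm.
L_req = P_u / φr_n = 1420 / 2.443 = 581.2 mm total.
Per side: 581.2 / 2 = 290.6 mm.
Round up → use L = 295 mm on each side.

L = 295 mm on each side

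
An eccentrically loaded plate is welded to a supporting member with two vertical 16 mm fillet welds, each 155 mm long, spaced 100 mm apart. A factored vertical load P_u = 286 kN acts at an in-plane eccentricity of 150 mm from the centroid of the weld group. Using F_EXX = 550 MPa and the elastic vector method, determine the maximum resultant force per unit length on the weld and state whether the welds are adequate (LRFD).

f_max ≈ 3420 N/mm; NOT adequate

Total weld length L_w = 310 mm. Treat welds as unit-width lines.
Polar moment about centroid: J = 2[d³/12 + d(b/2)²] = 2[155³/12 + 155×50²] = 1396000 mm³.
Direct shear f_v = P/L_w = 286×10³ / 310 = 922.6 N/mm (vertical).
Torsion M = P·e = 286×10³ × 150 = 42900000 N·mm.
Critical point at (x, y) = (50, 77.5) from centroid. f_tx = M·y/J = 2382 N/mm; f_ty = M·x/J = 1537 N/mm.
Resultant f_max = √[f_tx² + (f_v + f_ty)²] = √[2382² + (922.6 + 1537)²] = 3424 N/mm.
Capacity per unit length: φr_n = 0.75 × 0.6 × 550 × (0.707 × 16) = 2800 N/mm.
3424 > 2800 → NOT adequate.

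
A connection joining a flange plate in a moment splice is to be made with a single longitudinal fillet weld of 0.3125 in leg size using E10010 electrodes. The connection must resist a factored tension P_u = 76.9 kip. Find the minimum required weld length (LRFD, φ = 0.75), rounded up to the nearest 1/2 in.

L = 8 in

E100XX → F_EXX = 100 ksi.
Throat t_e = 0.707 × 0.3125 = 0.2209 in.
φr_n = 0.75 × 0.6 × 100 × 0.2209 = 9.942 kip/in.
L_req = P_u / φr_n = 76.9 / 9.942 = 7.735 in total.
Round up → use L = 8 in.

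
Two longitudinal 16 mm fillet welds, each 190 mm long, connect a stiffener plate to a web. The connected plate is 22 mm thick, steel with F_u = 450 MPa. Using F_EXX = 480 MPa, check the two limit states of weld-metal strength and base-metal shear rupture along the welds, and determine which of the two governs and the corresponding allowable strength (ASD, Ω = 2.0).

R_n/Ω ≈ 619 kN (weld metal governs)

t_e = 0.707 × 16 = 11.31 mm; L = 380 mm.
Weld metal: R_n/Ω = (1/2.0) × 0.6 × 480 × 11.31 × 380 × 10⁻³ = 619 kN.
Base metal (shear rupture): R_n/Ω = (1/2.0) × 0.6 × 450 × 22 × 380 × 10⁻³ = 1129 kN.
Governing: weld metal.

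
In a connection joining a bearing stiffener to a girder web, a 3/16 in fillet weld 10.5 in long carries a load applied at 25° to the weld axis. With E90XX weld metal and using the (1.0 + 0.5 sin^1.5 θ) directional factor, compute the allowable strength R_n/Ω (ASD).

E90XX → F_EXX = 90 ksi.
t_e = 0.707 × 0.1875 = 0.1326 in; A_we = 0.1326 × 10.5 = 1.392 in².
Directional factor: 1.0 + 0.5 sin^1.5(25°) = 1.137.
F_nw = 0.6 × 90 × 1.137 = 61.42 ksi.
R_n/Ω = (61.42 × 1.392) / 2.0 = 42.74 kip.

R_n/Ω ≈ 42.7 kip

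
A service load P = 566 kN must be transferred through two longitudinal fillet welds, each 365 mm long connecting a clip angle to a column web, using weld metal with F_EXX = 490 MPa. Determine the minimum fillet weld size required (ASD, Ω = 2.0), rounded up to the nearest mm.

Total weld length L = 730 mm.
Required throat t_e = P × Ω / (0.6 F_EXX × L) = 566 × 2.0 / (0.6 × 490 × 730 × 10⁻³) = 5.274 mm.
Required leg w = t_e / 0.707 = 7.46 mm → use 8 mm.

w = 8 mm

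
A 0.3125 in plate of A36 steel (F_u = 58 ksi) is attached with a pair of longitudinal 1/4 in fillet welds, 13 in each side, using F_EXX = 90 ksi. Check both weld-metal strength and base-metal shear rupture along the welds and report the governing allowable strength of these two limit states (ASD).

R_n/Ω ≈ 124 kips (weld metal governs)

t_e = 0.707 × 0.25 = 0.1767 in; L = 26 in.
Weld metal: R_n/Ω = (1/2.0) × 0.6 × 90 × 0.1767 × 26 = 124.1 kips.
Base metal (shear rupture): R_n/Ω = (1/2.0) × 0.6 × 58 × 0.3125 × 26 = 141.4 kips.
Governing: weld metal.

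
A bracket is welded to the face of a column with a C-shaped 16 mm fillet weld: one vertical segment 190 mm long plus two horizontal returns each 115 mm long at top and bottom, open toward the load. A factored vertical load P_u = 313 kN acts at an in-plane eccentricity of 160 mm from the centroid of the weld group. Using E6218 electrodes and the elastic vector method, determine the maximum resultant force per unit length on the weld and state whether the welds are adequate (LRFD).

E62XX → F_EXX = 620 MPa.
Total weld length L_w = 420 mm. Treat welds as unit-width lines.
Centroid: x̄ = 2×115×57.5 / 420 = 31.49 mm from the vertical weld.
Polar moment about centroid: J = I_x + I_y = [190³/12 + 2×115×95²] + [190×31.49² + 2(115³/12 + 115×26.01²)] = 3245000 mm³.
Direct shear f_v = P/L_w = 313×10³ / 420 = 745.2 N/mm (vertical).
Torsion M = P·e = 313×10³ × 160 = 50080000 N·mm.
Critical point at (x, y) = (83.51, 95) from centroid. f_tx = M·y/J = 1466 N/mm; f_ty = M·x/J = 1289 N/mm.
Resultant f_max = √[f_tx² + (f_v + f_ty)²] = √[1466² + (745.2 + 1289)²] = 2507 N/mm.
Capacity per unit length: φr_n = 0.75 × 0.6 × 620 × (0.707 × 16) = 3156 N/mm.
2507 ≤ 3156 → adequate.

f_max ≈ 2510 N/mm; adequate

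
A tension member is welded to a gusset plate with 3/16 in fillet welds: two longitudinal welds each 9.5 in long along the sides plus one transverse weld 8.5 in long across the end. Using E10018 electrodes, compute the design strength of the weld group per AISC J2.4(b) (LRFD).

E100XX → F_EXX = 100 ksi.
t_e = 0.707 × 0.1875 = 0.1326 in.
R_nwl = 0.6 × 100 × 0.1326 × 19 = 151.1 kip (longitudinal, 2 welds).
R_nwt = 0.6 × 100 × 0.1326 × 8.5 = 67.61 kip (transverse, base value).
(i) R_nwl + R_nwt = 218.7 kip; (ii) 0.85 R_nwl + 1.5 R_nwt = 229.9 kip.
R_n = max = 229.9 kip [governs: (ii)]; φR_n = 172.4 kip.

φR_n ≈ 172 kip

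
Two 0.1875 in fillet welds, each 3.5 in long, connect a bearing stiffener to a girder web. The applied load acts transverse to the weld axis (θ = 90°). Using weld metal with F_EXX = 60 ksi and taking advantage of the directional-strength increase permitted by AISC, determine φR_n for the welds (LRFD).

t_e = 0.707 × 0.1875 = 0.1326 in; A_we = 0.1326 × 7 = 0.9279 in².
Directional factor: 1.0 + 0.5 sin^1.5(90°) = 1.5.
F_nw = 0.6 × 60 × 1.5 = 54 ksi.
φR_n = 0.75 × 54 × 0.9279 = 37.58 kips.

φR_n ≈ 37.6 kips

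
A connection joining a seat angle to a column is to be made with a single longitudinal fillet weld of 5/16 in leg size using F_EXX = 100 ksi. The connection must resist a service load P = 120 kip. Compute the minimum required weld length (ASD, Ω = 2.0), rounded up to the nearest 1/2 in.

L = 18.5 in

Throat t_e = 0.707 × 0.3125 = 0.2209 in.
r_n/Ω = (0.6 × 100 × 0.2209) / 2.0 = 6.628 kip/in.
L_req = P / (r_n/Ω) = 120 / 6.628 = 18.1 in total.
Round up → use L = 18.5 in.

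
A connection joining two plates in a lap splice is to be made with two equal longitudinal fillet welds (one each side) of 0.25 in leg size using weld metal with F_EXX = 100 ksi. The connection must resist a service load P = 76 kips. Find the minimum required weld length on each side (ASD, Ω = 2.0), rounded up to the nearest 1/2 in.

L = 7.5 in on each side

Throat t_e = 0.707 × 0.25 = 0.1767 in.
r_n/Ω = (0.6 × 100 × 0.1767) / 2.0 = 5.302 kip/in.
L_req = P / (r_n/Ω) = 76 / 5.302 = 14.33 in total.
Per side: 14.33 / 2 = 7.166 in.
Round up → use L = 7.5 in on each side.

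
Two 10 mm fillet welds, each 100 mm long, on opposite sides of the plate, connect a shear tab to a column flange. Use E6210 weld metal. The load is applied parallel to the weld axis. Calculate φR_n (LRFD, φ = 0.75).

φR_n ≈ 395 kN

E62XX → F_EXX = 620 MPa.
Effective throat t_e = 0.707 × 10 = 7.07 mm.
Total length L = 200 mm; A_we = 7.07 × 200 = 1414 mm².
F_nw = 0.6 F_EXX = 0.6 × 620 = 372 MPa.
φR_n = 0.75 × 372 × 1414 × 10⁻³ = 394.5 kN.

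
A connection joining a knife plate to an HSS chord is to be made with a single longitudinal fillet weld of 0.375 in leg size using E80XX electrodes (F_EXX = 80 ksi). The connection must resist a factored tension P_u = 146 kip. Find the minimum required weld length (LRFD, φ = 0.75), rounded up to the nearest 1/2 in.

L = 15.5 in

Throat t_e = 0.707 × 0.375 = 0.2651 in.
φr_n = 0.75 × 0.6 × 80 × 0.2651 = 9.544 kip/in.
L_req = P_u / φr_n = 146 / 9.544 = 15.3 in total.
Round up → use L = 15.5 in.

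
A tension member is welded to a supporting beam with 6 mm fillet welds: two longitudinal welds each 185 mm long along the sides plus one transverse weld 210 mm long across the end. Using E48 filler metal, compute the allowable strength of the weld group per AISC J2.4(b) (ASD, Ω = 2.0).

E48XX → F_EXX = 480 MPa.
t_e = 0.707 × 6 = 4.242 mm.
R_nwl = 0.6 × 480 × 4.242 × 370 × 10⁻³ = 452 kN (longitudinal, 2 welds).
R_nwt = 0.6 × 480 × 4.242 × 210 × 10⁻³ = 256.6 kN (transverse, base value).
(i) R_nwl + R_nwt = 708.6 kN; (ii) 0.85 R_nwl + 1.5 R_nwt = 769.1 kN.
R_n = max = 769.1 kN [governs: (ii)]; R_n/Ω = 384.5 kN.

R_n/Ω ≈ 385 kN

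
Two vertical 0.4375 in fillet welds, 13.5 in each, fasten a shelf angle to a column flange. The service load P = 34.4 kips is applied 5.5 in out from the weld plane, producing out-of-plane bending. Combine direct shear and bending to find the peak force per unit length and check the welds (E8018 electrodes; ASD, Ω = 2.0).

f_max ≈ 3.36 kip/in; adequate

E80XX → F_EXX = 80 ksi.
L_w = 2 × 13.5 = 27 in; section modulus (unit throat) S = 2 × L²/6 = 60.75 in².
Direct shear f_v = P/L_w = 34.4/27 = 1.274 kip/in.
Moment M = P × e = 34.4 × 5.5 = 189.2 kip·in; bending f_b = M/S = 3.114 kip/in.
f_max = √(f_v² + f_b²) = √(1.274² + 3.114²) = 3.365 kip/in.
r_n/Ω = (1/2.0) × 0.6 × 80 × (0.707 × 0.4375) = 7.423 kip/in → adequate.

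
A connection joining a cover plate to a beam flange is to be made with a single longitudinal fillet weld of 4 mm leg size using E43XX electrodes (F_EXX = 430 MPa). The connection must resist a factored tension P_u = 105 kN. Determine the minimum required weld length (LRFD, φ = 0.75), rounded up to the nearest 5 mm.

Throat t_e = 0.707 × 4 = 2.828 mm.
φr_n = 0.75 × 0.6 × 430 × 2.828 × 10⁻³ = 0.5472 kN/mm.
L_req = P_u / φr_n = 105 / 0.5472 = 191.9 mm total.
Round up → use L = 195 mm.

L = 195 mm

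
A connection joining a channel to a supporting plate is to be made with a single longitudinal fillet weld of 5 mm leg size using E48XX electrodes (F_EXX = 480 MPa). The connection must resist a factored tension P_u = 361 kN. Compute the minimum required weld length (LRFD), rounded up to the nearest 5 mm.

L = 475 mm

Throat t_e = 0.707 × 5 = 3.535 mm.
φr_n = 0.75 × 0.6 × 480 × 3.535 × 10⁻³ = 0.7636 kN/mm.
L_req = P_u / φr_n = 361 / 0.7636 = 472.8 mm total.
Round up → use L = 475 mm.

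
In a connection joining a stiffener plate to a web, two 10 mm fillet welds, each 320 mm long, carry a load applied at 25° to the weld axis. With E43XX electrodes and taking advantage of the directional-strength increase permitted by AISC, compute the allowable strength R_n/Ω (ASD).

E43XX → F_EXX = 430 MPa.
t_e = 0.707 × 10 = 7.07 mm; A_we = 7.07 × 640 = 4525 mm².
Directional factor: 1.0 + 0.5 sin^1.5(25°) = 1.137.
F_nw = 0.6 × 430 × 1.137 = 293.4 MPa.
R_n/Ω = (293.4 × 4525) / 2.0 × 10⁻³ = 663.9 kN.

R_n/Ω ≈ 664 kN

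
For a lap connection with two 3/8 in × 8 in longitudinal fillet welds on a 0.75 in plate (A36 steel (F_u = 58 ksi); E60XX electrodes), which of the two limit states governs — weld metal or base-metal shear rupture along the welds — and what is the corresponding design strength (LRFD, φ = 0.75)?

E60XX → F_EXX = 60 ksi.
t_e = 0.707 × 0.375 = 0.2651 in; L = 16 in.
Weld metal: φR_n = 0.75 × 0.6 × 60 × 0.2651 × 16 = 114.5 kip.
Base metal (shear rupture): φR_n = 0.75 × 0.6 × 58 × 0.75 × 16 = 313.2 kip.
Governing: weld metal.

φR_n ≈ 115 kip (weld metal governs)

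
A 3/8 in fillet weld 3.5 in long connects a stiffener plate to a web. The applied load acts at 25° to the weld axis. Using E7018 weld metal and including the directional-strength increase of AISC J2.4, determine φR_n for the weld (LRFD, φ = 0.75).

E70XX → F_EXX = 70 ksi.
t_e = 0.707 × 0.375 = 0.2651 in; A_we = 0.2651 × 3.5 = 0.9279 in².
Directional factor: 1.0 + 0.5 sin^1.5(25°) = 1.137.
F_nw = 0.6 × 70 × 1.137 = 47.77 ksi.
φR_n = 0.75 × 47.77 × 0.9279 = 33.25 kip.

φR_n ≈ 33.2 kip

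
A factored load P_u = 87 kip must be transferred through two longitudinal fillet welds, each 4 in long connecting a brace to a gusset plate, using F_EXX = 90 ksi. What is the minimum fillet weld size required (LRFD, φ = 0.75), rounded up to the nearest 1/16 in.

Total weld length L = 8 in.
Required throat t_e = P_u / (φ × 0.6 F_EXX × L) = 87 / (0.75 × 0.6 × 90 × 8) = 0.2685 in.
Required leg w = t_e / 0.707 = 0.3798 in → use 7/16 in.

w = 7/16 in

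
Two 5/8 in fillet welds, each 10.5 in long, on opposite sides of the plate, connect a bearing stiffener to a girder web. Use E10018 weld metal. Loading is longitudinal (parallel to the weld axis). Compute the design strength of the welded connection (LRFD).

E100XX → F_EXX = 100 ksi.
Effective throat t_e = 0.707 × 0.625 = 0.4419 in.
Total length L = 21 in; A_we = 0.4419 × 21 = 9.279 in².
F_nw = 0.6 F_EXX = 0.6 × 100 = 60 ksi.
φR_n = 0.75 × 60 × 9.279 = 417.6 kip.

φR_n ≈ 418 kip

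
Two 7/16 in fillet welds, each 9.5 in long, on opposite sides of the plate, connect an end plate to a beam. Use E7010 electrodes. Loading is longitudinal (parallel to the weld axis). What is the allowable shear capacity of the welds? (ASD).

R_n/Ω ≈ 123 kip

E70XX → F_EXX = 70 ksi.
Effective throat t_e = 0.707 × 0.4375 = 0.3093 in.
Total length L = 19 in; A_we = 0.3093 × 19 = 5.877 in².
F_nw = 0.6 F_EXX = 0.6 × 70 = 42 ksi.
R_n = 42 × 5.877 = 246.8 kip; R_n/Ω = 246.8/2.0 = 123.4 kip.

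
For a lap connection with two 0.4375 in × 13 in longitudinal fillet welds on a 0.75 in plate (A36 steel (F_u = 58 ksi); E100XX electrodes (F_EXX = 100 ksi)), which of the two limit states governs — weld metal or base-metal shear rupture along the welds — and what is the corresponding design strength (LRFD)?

φR_n ≈ 362 kips (weld metal governs)

t_e = 0.707 × 0.4375 = 0.3093 in; L = 26 in.
Weld metal: φR_n = 0.75 × 0.6 × 100 × 0.3093 × 26 = 361.9 kips.
Base metal (shear rupture): φR_n = 0.75 × 0.6 × 58 × 0.75 × 26 = 508.9 kips.
Governing: weld metal.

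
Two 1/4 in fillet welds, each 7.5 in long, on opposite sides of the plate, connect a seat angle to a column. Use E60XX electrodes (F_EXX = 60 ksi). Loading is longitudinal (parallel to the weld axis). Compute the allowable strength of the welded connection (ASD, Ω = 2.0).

R_n/Ω ≈ 47.7 kip

Effective throat t_e = 0.707 × 0.25 = 0.1767 in.
Total length L = 15 in; A_we = 0.1767 × 15 = 2.651 in².
F_nw = 0.6 F_EXX = 0.6 × 60 = 36 ksi.
R_n = 36 × 2.651 = 95.44 kip; R_n/Ω = 95.44/2.0 = 47.72 kip.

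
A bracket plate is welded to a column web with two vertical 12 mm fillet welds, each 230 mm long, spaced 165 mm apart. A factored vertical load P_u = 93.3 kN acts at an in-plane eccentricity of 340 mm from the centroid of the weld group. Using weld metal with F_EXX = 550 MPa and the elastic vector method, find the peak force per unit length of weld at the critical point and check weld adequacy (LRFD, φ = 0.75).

Total weld length L_w = 460 mm. Treat welds as unit-width lines.
Polar moment about centroid: J = 2[d³/12 + d(b/2)²] = 2[230³/12 + 230×82.5²] = 5159000 mm³.
Direct shear f_v = P/L_w = 93.3×10³ / 460 = 202.8 N/mm (vertical).
Torsion M = P·e = 93.3×10³ × 340 = 31722000 N·mm.
Critical point at (x, y) = (82.5, 115) from centroid. f_tx = M·y/J = 707.2 N/mm; f_ty = M·x/J = 507.3 N/mm.
Resultant f_max = √[f_tx² + (f_v + f_ty)²] = √[707.2² + (202.8 + 507.3)²] = 1002 N/mm.
Capacity per unit length: φr_n = 0.75 × 0.6 × 550 × (0.707 × 12) = 2100 N/mm.
1002 ≤ 2100 → adequate.

f_max ≈ 1000 N/mm; adequate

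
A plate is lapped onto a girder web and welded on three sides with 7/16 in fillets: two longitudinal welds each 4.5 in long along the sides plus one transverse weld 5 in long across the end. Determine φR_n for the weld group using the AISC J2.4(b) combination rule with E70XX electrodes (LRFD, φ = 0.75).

E70XX → F_EXX = 70 ksi.
t_e = 0.707 × 0.4375 = 0.3093 in.
R_nwl = 0.6 × 70 × 0.3093 × 9 = 116.9 kips (longitudinal, 2 welds).
R_nwt = 0.6 × 70 × 0.3093 × 5 = 64.96 kips (transverse, base value).
(i) R_nwl + R_nwt = 181.9 kips; (ii) 0.85 R_nwl + 1.5 R_nwt = 196.8 kips.
R_n = max = 196.8 kips [governs: (ii)]; φR_n = 147.6 kips.

φR_n ≈ 148 kips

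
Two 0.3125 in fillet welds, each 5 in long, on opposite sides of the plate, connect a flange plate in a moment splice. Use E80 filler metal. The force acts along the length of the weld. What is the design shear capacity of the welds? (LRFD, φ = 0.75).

E80XX → F_EXX = 80 ksi.
Effective throat t_e = 0.707 × 0.3125 = 0.2209 in.
Total length L = 10 in; A_we = 0.2209 × 10 = 2.209 in².
F_nw = 0.6 F_EXX = 0.6 × 80 = 48 ksi.
φR_n = 0.75 × 48 × 2.209 = 79.54 kips.

φR_n ≈ 79.5 kips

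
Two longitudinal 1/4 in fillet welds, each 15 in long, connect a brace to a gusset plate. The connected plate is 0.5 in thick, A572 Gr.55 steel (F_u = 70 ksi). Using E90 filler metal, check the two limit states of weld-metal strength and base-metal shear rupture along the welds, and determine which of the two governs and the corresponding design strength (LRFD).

φR_n ≈ 215 kips (weld metal governs)

E90XX → F_EXX = 90 ksi.
t_e = 0.707 × 0.25 = 0.1767 in; L = 30 in.
Weld metal: φR_n = 0.75 × 0.6 × 90 × 0.1767 × 30 = 214.8 kips.
Base metal (shear rupture): φR_n = 0.75 × 0.6 × 70 × 0.5 × 30 = 472.5 kips.
Governing: weld metal.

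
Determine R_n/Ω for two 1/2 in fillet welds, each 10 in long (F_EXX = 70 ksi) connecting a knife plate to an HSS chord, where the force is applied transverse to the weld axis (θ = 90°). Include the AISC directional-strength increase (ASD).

R_n/Ω ≈ 223 kip

t_e = 0.707 × 0.5 = 0.3535 in; A_we = 0.3535 × 20 = 7.07 in².
Directional factor: 1.0 + 0.5 sin^1.5(90°) = 1.5.
F_nw = 0.6 × 70 × 1.5 = 63 ksi.
R_n/Ω = (63 × 7.07) / 2.0 = 222.7 kip.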